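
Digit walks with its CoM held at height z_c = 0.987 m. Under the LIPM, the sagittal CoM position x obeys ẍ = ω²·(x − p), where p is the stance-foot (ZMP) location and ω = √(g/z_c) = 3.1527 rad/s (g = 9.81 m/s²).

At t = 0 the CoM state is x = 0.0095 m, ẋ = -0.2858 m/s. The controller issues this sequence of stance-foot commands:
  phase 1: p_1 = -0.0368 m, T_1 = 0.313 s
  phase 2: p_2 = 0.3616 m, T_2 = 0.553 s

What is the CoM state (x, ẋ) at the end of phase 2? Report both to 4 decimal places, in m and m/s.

phase 1: p=-0.0368, T=0.313, ωT=0.986795, cosh=1.527696, sinh=1.154927; start (x,ẋ)=(0.009500, -0.285800) → end (x,ẋ)=(-0.070765, -0.268031)
phase 2: p=0.3616, T=0.553, ωT=1.743443, cosh=2.945955, sinh=2.771038; start (x,ẋ)=(-0.070765, -0.268031) → end (x,ẋ)=(-1.147710, -4.566854)

x = -1.1477, ẋ = -4.5669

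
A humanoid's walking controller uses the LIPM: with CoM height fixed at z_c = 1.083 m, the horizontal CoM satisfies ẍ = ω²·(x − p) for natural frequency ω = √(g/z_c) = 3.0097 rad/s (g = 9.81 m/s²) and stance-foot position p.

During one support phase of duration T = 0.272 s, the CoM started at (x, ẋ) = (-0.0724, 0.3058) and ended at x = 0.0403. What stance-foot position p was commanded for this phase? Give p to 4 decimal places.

ωT = 3.0097·0.272 = 0.818638; cosh(ωT) = 1.354221, sinh(ωT) = 0.913189
x(T) = p + (x₀−p)·cosh(ωT) + (ẋ₀/ω)·sinh(ωT) ⇒ p·(1 − cosh) = x(T) − x₀·cosh − (ẋ₀/ω)·sinh
numerator   = 0.0403 − (-0.0724)·1.354221 − (0.3058/3.0097)·0.913189 = 0.045561
denominator = 1 − 1.354221 = -0.354221
p = 0.045561 / -0.354221 = -0.1286

p = -0.1286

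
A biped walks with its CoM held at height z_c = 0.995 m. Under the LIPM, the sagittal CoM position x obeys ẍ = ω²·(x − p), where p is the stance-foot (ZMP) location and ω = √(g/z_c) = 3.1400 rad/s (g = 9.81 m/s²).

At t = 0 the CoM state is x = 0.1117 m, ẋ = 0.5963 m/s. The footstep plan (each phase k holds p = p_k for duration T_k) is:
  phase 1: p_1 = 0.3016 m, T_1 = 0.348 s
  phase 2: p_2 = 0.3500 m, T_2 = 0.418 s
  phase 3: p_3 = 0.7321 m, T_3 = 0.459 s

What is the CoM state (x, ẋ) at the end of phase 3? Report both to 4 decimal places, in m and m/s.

phase 1: p=0.3016, T=0.348, ωT=1.092720, cosh=1.658839, sinh=1.323536; start (x,ẋ)=(0.111700, 0.596300) → end (x,ẋ)=(0.237932, 0.199960)
phase 2: p=0.3500, T=0.418, ωT=1.312520, cosh=1.992333, sinh=1.723192; start (x,ẋ)=(0.237932, 0.199960) → end (x,ẋ)=(0.236458, -0.207994)
phase 3: p=0.7321, T=0.459, ωT=1.441260, cosh=2.231323, sinh=1.994694; start (x,ẋ)=(0.236458, -0.207994) → end (x,ẋ)=(-0.505966, -3.568475)

x = -0.5060, ẋ = -3.5685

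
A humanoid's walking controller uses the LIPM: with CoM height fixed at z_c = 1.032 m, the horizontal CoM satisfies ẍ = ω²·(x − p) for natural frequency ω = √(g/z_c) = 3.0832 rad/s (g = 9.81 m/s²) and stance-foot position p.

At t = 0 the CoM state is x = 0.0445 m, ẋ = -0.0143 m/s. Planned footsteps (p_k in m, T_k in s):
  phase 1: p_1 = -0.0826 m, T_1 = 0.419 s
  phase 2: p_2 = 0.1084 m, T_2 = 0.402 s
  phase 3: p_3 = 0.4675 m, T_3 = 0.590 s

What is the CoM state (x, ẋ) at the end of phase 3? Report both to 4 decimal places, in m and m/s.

phase 1: p=-0.0826, T=0.419, ωT=1.291861, cosh=1.957156, sinh=1.682397; start (x,ẋ)=(0.044500, -0.014300) → end (x,ẋ)=(0.158351, 0.631301)
phase 2: p=0.1084, T=0.402, ωT=1.239446, cosh=1.871623, sinh=1.582078; start (x,ẋ)=(0.158351, 0.631301) → end (x,ẋ)=(0.525829, 1.425215)
phase 3: p=0.4675, T=0.590, ωT=1.819088, cosh=3.164203, sinh=3.002029; start (x,ẋ)=(0.525829, 1.425215) → end (x,ẋ)=(2.039759, 5.049556)

x = 2.0398, ẋ = 5.0496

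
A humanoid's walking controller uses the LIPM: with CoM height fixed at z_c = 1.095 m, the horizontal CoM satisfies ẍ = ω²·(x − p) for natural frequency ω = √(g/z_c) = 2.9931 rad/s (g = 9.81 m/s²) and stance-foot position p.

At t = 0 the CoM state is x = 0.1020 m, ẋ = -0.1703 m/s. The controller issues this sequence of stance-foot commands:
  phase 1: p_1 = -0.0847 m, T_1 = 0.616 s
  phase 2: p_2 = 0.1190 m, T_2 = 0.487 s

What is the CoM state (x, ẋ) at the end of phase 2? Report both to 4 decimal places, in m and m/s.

phase 1: p=-0.0847, T=0.616, ωT=1.843750, cosh=3.239208, sinh=3.080985; start (x,ẋ)=(0.102000, -0.170300) → end (x,ẋ)=(0.344760, 1.170053)
phase 2: p=0.1190, T=0.487, ωT=1.457640, cosh=2.264297, sinh=2.031512; start (x,ẋ)=(0.344760, 1.170053) → end (x,ẋ)=(1.424339, 4.022083)

x = 1.4243, ẋ = 4.0221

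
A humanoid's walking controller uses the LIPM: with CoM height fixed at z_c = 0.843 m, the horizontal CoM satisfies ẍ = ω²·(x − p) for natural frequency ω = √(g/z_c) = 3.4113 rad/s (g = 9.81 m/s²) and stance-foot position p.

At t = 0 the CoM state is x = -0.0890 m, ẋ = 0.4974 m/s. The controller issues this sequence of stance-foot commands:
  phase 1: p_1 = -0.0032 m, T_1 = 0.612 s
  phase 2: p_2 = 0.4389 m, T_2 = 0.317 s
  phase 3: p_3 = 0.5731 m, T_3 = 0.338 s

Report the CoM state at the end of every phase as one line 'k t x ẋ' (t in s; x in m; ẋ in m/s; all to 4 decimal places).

phase 1: p=-0.0032, T=0.612, ωT=2.087716, cosh=4.095219, sinh=3.971249; start (x,ẋ)=(-0.089000, 0.497400) → end (x,ẋ)=(0.224476, 0.874619)
phase 2: p=0.4389, T=0.317, ωT=1.081382, cosh=1.643939, sinh=1.304813; start (x,ẋ)=(0.224476, 0.874619) → end (x,ẋ)=(0.420939, 0.483396)
phase 3: p=0.5731, T=0.338, ωT=1.153019, cosh=1.741713, sinh=1.426031; start (x,ẋ)=(0.420939, 0.483396) → end (x,ẋ)=(0.510155, 0.101734)

1 0.6120 0.2245 0.8746
2 0.9290 0.4209 0.4834
3 1.2670 0.5102 0.1017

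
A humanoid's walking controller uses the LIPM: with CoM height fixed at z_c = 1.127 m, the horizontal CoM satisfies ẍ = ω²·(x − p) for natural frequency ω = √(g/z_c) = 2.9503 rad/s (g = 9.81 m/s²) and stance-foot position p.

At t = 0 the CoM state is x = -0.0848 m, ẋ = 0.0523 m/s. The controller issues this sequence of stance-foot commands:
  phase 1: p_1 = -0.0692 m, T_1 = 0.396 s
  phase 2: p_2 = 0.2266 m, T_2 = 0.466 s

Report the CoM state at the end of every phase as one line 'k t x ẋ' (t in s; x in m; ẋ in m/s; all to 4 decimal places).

phase 1: p=-0.0692, T=0.396, ωT=1.168319, cosh=1.763735, sinh=1.452846; start (x,ẋ)=(-0.084800, 0.052300) → end (x,ẋ)=(-0.070960, 0.025377)
phase 2: p=0.2266, T=0.466, ωT=1.374840, cosh=2.103662, sinh=1.850782; start (x,ẋ)=(-0.070960, 0.025377) → end (x,ẋ)=(-0.383446, -1.571399)

1 0.3960 -0.0710 0.0254
2 0.8620 -0.3834 -1.5714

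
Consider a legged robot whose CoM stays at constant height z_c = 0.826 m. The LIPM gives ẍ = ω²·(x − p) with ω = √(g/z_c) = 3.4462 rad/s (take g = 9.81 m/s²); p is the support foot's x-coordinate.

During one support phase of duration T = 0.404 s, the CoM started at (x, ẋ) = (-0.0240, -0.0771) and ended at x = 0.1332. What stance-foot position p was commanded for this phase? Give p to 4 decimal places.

p = -0.1995

ωT = 3.4462·0.404 = 1.392265; cosh(ωT) = 2.136233, sinh(ωT) = 1.887721
x(T) = p + (x₀−p)·cosh(ωT) + (ẋ₀/ω)·sinh(ωT) ⇒ p·(1 − cosh) = x(T) − x₀·cosh − (ẋ₀/ω)·sinh
numerator   = 0.1332 − (-0.0240)·2.136233 − (-0.0771/3.4462)·1.887721 = 0.226703
denominator = 1 − 2.136233 = -1.136233
p = 0.226703 / -1.136233 = -0.1995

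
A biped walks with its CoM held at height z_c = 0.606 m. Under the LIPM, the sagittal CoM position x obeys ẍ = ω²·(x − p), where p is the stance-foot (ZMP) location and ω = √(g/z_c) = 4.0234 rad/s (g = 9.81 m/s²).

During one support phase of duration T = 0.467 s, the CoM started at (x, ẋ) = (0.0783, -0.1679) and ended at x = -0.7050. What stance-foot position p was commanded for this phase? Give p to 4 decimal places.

p = 0.3549

ωT = 4.0234·0.467 = 1.878928; cosh(ωT) = 3.349618, sinh(ωT) = 3.196864
x(T) = p + (x₀−p)·cosh(ωT) + (ẋ₀/ω)·sinh(ωT) ⇒ p·(1 − cosh) = x(T) − x₀·cosh − (ẋ₀/ω)·sinh
numerator   = -0.7050 − (0.0783)·3.349618 − (-0.1679/4.0234)·3.196864 = -0.833867
denominator = 1 − 3.349618 = -2.349618
p = -0.833867 / -2.349618 = 0.3549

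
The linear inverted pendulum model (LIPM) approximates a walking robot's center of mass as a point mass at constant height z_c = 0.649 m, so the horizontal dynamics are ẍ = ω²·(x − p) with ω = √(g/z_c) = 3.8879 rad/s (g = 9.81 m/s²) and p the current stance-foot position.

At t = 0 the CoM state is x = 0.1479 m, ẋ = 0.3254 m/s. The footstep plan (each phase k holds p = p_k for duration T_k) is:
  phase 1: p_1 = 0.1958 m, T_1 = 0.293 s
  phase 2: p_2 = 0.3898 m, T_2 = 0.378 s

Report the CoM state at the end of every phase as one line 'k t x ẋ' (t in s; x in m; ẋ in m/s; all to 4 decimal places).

1 0.2930 0.2307 0.2993
2 0.6710 0.1840 -0.5889

phase 1: p=0.1958, T=0.293, ωT=1.139155, cosh=1.722108, sinh=1.402018; start (x,ẋ)=(0.147900, 0.325400) → end (x,ẋ)=(0.230654, 0.299275)
phase 2: p=0.3898, T=0.378, ωT=1.469626, cosh=2.288811, sinh=2.058799; start (x,ẋ)=(0.230654, 0.299275) → end (x,ẋ)=(0.184023, -0.588886)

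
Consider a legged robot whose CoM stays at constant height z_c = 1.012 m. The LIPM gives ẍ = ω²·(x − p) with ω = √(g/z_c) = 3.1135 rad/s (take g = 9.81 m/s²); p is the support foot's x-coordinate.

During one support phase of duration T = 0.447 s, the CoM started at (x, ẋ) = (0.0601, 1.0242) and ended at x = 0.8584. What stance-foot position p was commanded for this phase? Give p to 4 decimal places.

ωT = 3.1135·0.447 = 1.391735; cosh(ωT) = 2.135232, sinh(ωT) = 1.886588
x(T) = p + (x₀−p)·cosh(ωT) + (ẋ₀/ω)·sinh(ωT) ⇒ p·(1 − cosh) = x(T) − x₀·cosh − (ẋ₀/ω)·sinh
numerator   = 0.8584 − (0.0601)·2.135232 − (1.0242/3.1135)·1.886588 = 0.109471
denominator = 1 − 2.135232 = -1.135232
p = 0.109471 / -1.135232 = -0.0964

p = -0.0964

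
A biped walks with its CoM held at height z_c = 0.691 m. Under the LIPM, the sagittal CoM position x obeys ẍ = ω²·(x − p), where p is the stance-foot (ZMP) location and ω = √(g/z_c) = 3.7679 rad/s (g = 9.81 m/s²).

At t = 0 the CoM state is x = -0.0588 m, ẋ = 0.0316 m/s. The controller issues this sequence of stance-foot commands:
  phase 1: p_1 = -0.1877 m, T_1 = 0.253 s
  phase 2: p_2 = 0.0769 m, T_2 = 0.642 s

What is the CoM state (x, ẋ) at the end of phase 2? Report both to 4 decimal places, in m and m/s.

phase 1: p=-0.1877, T=0.253, ωT=0.953279, cosh=1.489838, sinh=1.104363; start (x,ẋ)=(-0.058800, 0.031600) → end (x,ẋ)=(0.013602, 0.583449)
phase 2: p=0.0769, T=0.642, ωT=2.418992, cosh=5.661769, sinh=5.572758; start (x,ẋ)=(0.013602, 0.583449) → end (x,ẋ)=(0.581447, 1.974246)

x = 0.5814, ẋ = 1.9742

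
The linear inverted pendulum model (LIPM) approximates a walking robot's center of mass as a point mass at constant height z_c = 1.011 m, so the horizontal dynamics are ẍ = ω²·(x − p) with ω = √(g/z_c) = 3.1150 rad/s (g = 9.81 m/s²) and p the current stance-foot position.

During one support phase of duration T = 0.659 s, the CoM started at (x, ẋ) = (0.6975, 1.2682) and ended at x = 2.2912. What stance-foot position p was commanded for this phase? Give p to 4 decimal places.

p = 0.6860

ωT = 3.1150·0.659 = 2.052785; cosh(ωT) = 3.958971, sinh(ωT) = 3.830594
x(T) = p + (x₀−p)·cosh(ωT) + (ẋ₀/ω)·sinh(ωT) ⇒ p·(1 − cosh) = x(T) − x₀·cosh − (ẋ₀/ω)·sinh
numerator   = 2.2912 − (0.6975)·3.958971 − (1.2682/3.1150)·3.830594 = -2.029720
denominator = 1 − 3.958971 = -2.958971
p = -2.029720 / -2.958971 = 0.6860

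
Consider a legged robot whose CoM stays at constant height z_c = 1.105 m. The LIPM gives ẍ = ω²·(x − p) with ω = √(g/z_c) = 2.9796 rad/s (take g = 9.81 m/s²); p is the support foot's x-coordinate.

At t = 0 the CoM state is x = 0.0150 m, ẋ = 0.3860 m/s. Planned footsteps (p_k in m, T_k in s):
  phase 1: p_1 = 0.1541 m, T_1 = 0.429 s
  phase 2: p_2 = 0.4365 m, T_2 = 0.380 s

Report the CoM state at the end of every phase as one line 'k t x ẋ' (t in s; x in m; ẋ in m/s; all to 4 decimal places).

1 0.4290 0.0995 0.0604
2 0.8090 -0.1124 -1.2923

phase 1: p=0.1541, T=0.429, ωT=1.278248, cosh=1.934435, sinh=1.655910; start (x,ẋ)=(0.015000, 0.386000) → end (x,ẋ)=(0.099539, 0.060379)
phase 2: p=0.4365, T=0.380, ωT=1.132248, cosh=1.712466, sinh=1.390158; start (x,ẋ)=(0.099539, 0.060379) → end (x,ẋ)=(-0.112363, -1.292332)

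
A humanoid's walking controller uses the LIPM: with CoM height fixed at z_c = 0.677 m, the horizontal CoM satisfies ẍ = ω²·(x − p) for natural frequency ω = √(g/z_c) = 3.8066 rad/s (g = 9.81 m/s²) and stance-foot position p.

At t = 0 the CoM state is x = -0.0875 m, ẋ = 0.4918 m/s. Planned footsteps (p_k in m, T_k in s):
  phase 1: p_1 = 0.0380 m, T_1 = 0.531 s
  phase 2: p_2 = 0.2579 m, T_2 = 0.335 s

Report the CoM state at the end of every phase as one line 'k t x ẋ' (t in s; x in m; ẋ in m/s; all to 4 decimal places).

phase 1: p=0.0380, T=0.531, ωT=2.021305, cosh=3.840324, sinh=3.707842; start (x,ẋ)=(-0.087500, 0.491800) → end (x,ẋ)=(0.035080, 0.117331)
phase 2: p=0.2579, T=0.335, ωT=1.275211, cosh=1.929414, sinh=1.650042; start (x,ẋ)=(0.035080, 0.117331) → end (x,ẋ)=(-0.121153, -1.173164)

1 0.5310 0.0351 0.1173
2 0.8660 -0.1212 -1.1732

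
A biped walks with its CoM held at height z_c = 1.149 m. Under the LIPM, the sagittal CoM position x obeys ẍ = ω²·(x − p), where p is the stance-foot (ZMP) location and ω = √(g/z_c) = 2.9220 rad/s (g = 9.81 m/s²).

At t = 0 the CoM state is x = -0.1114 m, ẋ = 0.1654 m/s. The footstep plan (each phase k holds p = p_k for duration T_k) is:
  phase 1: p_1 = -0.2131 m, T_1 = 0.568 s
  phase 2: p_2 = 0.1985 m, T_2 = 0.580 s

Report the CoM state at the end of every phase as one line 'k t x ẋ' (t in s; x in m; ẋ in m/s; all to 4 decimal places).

1 0.5680 0.2073 1.2035
2 1.1480 1.3070 3.4552

phase 1: p=-0.2131, T=0.568, ωT=1.659696, cosh=2.723955, sinh=2.533758; start (x,ẋ)=(-0.111400, 0.165400) → end (x,ẋ)=(0.207350, 1.203492)
phase 2: p=0.1985, T=0.580, ωT=1.694760, cosh=2.814491, sinh=2.630848; start (x,ẋ)=(0.207350, 1.203492) → end (x,ẋ)=(1.306982, 3.455249)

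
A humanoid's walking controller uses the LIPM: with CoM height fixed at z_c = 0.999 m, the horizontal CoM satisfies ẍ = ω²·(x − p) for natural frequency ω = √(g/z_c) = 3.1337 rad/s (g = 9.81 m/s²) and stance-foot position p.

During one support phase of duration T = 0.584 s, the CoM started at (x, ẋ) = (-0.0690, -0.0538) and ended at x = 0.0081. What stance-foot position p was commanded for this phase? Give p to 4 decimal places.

ωT = 3.1337·0.584 = 1.830081; cosh(ωT) = 3.197395, sinh(ωT) = 3.036995
x(T) = p + (x₀−p)·cosh(ωT) + (ẋ₀/ω)·sinh(ωT) ⇒ p·(1 − cosh) = x(T) − x₀·cosh − (ẋ₀/ω)·sinh
numerator   = 0.0081 − (-0.0690)·3.197395 − (-0.0538/3.1337)·3.036995 = 0.280860
denominator = 1 − 3.197395 = -2.197395
p = 0.280860 / -2.197395 = -0.1278

p = -0.1278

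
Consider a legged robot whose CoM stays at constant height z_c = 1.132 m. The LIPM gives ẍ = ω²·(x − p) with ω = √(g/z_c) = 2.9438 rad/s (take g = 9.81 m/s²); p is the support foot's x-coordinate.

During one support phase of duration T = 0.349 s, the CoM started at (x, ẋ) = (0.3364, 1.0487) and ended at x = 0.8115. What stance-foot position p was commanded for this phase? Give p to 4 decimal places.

ωT = 2.9438·0.349 = 1.027386; cosh(ωT) = 1.575848, sinh(ωT) = 1.217906
x(T) = p + (x₀−p)·cosh(ωT) + (ẋ₀/ω)·sinh(ωT) ⇒ p·(1 − cosh) = x(T) − x₀·cosh − (ẋ₀/ω)·sinh
numerator   = 0.8115 − (0.3364)·1.575848 − (1.0487/2.9438)·1.217906 = -0.152482
denominator = 1 − 1.575848 = -0.575848
p = -0.152482 / -0.575848 = 0.2648

p = 0.2648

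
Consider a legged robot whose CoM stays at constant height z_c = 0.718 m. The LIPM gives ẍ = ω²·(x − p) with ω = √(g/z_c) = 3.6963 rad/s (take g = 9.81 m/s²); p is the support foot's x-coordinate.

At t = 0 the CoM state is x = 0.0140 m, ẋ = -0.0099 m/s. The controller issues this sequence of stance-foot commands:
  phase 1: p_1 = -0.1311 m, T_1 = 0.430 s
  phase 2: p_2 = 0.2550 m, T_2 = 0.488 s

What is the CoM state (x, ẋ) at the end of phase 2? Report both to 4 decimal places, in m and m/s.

phase 1: p=-0.1311, T=0.430, ωT=1.589409, cosh=2.552449, sinh=2.348403; start (x,ẋ)=(0.014000, -0.009900) → end (x,ẋ)=(0.232970, 1.234257)
phase 2: p=0.2550, T=0.488, ωT=1.803794, cosh=3.118659, sinh=2.953986; start (x,ẋ)=(0.232970, 1.234257) → end (x,ẋ)=(1.172683, 3.608691)

x = 1.1727, ẋ = 3.6087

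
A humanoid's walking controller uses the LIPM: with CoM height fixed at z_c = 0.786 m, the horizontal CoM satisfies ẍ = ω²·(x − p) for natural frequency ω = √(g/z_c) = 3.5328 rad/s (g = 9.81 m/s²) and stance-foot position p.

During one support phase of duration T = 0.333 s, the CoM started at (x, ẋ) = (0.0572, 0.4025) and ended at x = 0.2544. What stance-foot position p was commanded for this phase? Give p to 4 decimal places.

ωT = 3.5328·0.333 = 1.176422; cosh(ωT) = 1.775566, sinh(ωT) = 1.467186
x(T) = p + (x₀−p)·cosh(ωT) + (ẋ₀/ω)·sinh(ωT) ⇒ p·(1 − cosh) = x(T) − x₀·cosh − (ẋ₀/ω)·sinh
numerator   = 0.2544 − (0.0572)·1.775566 − (0.4025/3.5328)·1.467186 = -0.014322
denominator = 1 − 1.775566 = -0.775566
p = -0.014322 / -0.775566 = 0.0185

p = 0.0185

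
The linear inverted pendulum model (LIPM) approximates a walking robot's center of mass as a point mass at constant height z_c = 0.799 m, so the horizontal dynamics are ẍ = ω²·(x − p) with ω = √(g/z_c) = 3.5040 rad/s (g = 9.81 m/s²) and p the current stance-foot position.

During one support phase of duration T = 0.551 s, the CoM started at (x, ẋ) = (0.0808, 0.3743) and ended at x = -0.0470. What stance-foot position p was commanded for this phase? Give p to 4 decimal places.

p = 0.2746

ωT = 3.5040·0.551 = 1.930704; cosh(ωT) = 3.519704, sinh(ωT) = 3.374658
x(T) = p + (x₀−p)·cosh(ωT) + (ẋ₀/ω)·sinh(ωT) ⇒ p·(1 − cosh) = x(T) − x₀·cosh − (ẋ₀/ω)·sinh
numerator   = -0.0470 − (0.0808)·3.519704 − (0.3743/3.5040)·3.374658 = -0.691876
denominator = 1 − 3.519704 = -2.519704
p = -0.691876 / -2.519704 = 0.2746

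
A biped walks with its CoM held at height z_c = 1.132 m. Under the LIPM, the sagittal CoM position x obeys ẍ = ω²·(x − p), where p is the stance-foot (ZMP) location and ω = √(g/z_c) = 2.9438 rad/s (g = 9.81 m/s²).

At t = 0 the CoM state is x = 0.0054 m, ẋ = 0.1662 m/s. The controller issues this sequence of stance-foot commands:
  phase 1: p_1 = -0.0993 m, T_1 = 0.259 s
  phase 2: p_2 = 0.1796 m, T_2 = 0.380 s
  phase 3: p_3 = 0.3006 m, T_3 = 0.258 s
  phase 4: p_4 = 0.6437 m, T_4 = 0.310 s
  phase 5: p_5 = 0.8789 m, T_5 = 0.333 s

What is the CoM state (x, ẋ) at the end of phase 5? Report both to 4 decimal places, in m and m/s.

x = -0.0641, ẋ = -2.3216

phase 1: p=-0.0993, T=0.259, ωT=0.762444, cosh=1.305017, sinh=0.838492; start (x,ẋ)=(0.005400, 0.166200) → end (x,ẋ)=(0.084675, 0.475330)
phase 2: p=0.1796, T=0.380, ωT=1.118644, cosh=1.693712, sinh=1.366989; start (x,ẋ)=(0.084675, 0.475330) → end (x,ẋ)=(0.239549, 0.423079)
phase 3: p=0.3006, T=0.258, ωT=0.759500, cosh=1.302554, sinh=0.834654; start (x,ẋ)=(0.239549, 0.423079) → end (x,ẋ)=(0.341033, 0.401078)
phase 4: p=0.6437, T=0.310, ωT=0.912578, cosh=1.446112, sinh=1.044624; start (x,ẋ)=(0.341033, 0.401078) → end (x,ẋ)=(0.348335, -0.350746)
phase 5: p=0.8789, T=0.333, ωT=0.980285, cosh=1.520210, sinh=1.145006; start (x,ẋ)=(0.348335, -0.350746) → end (x,ẋ)=(-0.064095, -2.321568)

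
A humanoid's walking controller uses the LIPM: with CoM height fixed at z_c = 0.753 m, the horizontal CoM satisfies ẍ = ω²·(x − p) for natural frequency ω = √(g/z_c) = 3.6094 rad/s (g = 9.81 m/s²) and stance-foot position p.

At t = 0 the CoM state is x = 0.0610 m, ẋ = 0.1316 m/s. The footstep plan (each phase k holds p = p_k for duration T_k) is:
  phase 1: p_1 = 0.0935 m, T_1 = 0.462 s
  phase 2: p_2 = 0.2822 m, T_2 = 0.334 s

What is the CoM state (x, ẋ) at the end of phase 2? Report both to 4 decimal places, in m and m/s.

x = -0.0280, ẋ = -0.9015

phase 1: p=0.0935, T=0.462, ωT=1.667543, cosh=2.743920, sinh=2.555210; start (x,ẋ)=(0.061000, 0.131600) → end (x,ẋ)=(0.097486, 0.061360)
phase 2: p=0.2822, T=0.334, ωT=1.205540, cosh=1.819045, sinh=1.519515; start (x,ẋ)=(0.097486, 0.061360) → end (x,ẋ)=(-0.027971, -0.901452)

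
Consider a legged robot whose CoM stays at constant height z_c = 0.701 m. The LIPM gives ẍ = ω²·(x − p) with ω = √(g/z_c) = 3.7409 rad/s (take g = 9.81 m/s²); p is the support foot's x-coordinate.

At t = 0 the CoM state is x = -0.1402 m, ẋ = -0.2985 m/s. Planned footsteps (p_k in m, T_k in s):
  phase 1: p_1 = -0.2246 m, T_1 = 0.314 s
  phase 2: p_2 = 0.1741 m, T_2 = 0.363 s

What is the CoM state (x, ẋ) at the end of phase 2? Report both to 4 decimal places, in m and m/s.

x = -0.6168, ẋ = -2.6238

phase 1: p=-0.2246, T=0.314, ωT=1.174643, cosh=1.772958, sinh=1.464028; start (x,ẋ)=(-0.140200, -0.298500) → end (x,ẋ)=(-0.191783, -0.066987)
phase 2: p=0.1741, T=0.363, ωT=1.357947, cosh=2.072695, sinh=1.815507; start (x,ẋ)=(-0.191783, -0.066987) → end (x,ẋ)=(-0.616773, -2.623782)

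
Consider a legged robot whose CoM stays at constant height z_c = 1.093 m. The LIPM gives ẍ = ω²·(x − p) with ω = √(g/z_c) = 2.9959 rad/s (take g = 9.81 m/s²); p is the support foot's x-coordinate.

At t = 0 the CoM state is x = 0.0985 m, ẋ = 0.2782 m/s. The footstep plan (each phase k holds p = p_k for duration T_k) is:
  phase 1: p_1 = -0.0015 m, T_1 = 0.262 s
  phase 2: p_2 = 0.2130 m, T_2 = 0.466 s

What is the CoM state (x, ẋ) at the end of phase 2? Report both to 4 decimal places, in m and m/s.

phase 1: p=-0.0015, T=0.262, ωT=0.784926, cosh=1.324199, sinh=0.868045; start (x,ẋ)=(0.098500, 0.278200) → end (x,ẋ)=(0.211527, 0.628450)
phase 2: p=0.2130, T=0.466, ωT=1.396089, cosh=2.143468, sinh=1.895905; start (x,ẋ)=(0.211527, 0.628450) → end (x,ẋ)=(0.607546, 1.338694)

x = 0.6075, ẋ = 1.3387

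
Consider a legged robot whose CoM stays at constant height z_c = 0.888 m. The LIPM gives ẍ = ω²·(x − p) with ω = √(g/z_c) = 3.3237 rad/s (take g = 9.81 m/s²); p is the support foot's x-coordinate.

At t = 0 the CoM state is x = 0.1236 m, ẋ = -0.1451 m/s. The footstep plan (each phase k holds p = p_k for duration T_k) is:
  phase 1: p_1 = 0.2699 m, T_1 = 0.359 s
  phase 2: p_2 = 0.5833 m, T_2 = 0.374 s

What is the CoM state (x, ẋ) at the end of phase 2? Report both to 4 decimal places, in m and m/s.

phase 1: p=0.2699, T=0.359, ωT=1.193208, cosh=1.800445, sinh=1.497199; start (x,ẋ)=(0.123600, -0.145100) → end (x,ẋ)=(-0.058867, -0.989268)
phase 2: p=0.5833, T=0.374, ωT=1.243064, cosh=1.877358, sinh=1.588859; start (x,ẋ)=(-0.058867, -0.989268) → end (x,ẋ)=(-1.095187, -5.248425)

x = -1.0952, ẋ = -5.2484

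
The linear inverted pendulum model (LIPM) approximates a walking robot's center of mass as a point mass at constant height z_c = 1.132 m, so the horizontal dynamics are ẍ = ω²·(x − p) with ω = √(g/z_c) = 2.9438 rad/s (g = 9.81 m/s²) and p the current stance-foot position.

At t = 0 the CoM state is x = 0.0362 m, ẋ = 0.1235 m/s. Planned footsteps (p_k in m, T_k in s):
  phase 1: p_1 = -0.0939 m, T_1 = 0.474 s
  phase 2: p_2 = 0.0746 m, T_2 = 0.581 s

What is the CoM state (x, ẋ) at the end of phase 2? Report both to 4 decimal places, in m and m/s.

phase 1: p=-0.0939, T=0.474, ωT=1.395361, cosh=2.142088, sinh=1.894344; start (x,ẋ)=(0.036200, 0.123500) → end (x,ẋ)=(0.264258, 0.990060)
phase 2: p=0.0746, T=0.581, ωT=1.710348, cosh=2.855844, sinh=2.675041; start (x,ẋ)=(0.264258, 0.990060) → end (x,ẋ)=(1.515905, 4.320974)

x = 1.5159, ẋ = 4.3210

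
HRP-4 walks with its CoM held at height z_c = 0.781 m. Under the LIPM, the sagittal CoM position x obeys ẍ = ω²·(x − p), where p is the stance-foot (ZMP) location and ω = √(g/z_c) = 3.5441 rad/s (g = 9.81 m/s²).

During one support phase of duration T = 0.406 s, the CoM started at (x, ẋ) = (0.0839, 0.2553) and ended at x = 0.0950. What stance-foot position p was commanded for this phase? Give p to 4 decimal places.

ωT = 3.5441·0.406 = 1.438905; cosh(ωT) = 2.226631, sinh(ωT) = 1.989444
x(T) = p + (x₀−p)·cosh(ωT) + (ẋ₀/ω)·sinh(ωT) ⇒ p·(1 − cosh) = x(T) − x₀·cosh − (ẋ₀/ω)·sinh
numerator   = 0.0950 − (0.0839)·2.226631 − (0.2553/3.5441)·1.989444 = -0.235124
denominator = 1 − 2.226631 = -1.226631
p = -0.235124 / -1.226631 = 0.1917

p = 0.1917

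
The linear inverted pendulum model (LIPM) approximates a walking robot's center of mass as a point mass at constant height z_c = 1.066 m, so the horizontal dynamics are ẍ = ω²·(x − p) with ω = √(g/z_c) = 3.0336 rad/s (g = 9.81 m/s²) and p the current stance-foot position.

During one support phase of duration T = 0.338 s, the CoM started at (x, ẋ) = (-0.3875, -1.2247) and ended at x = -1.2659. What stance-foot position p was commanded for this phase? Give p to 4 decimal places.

p = 0.2892

ωT = 3.0336·0.338 = 1.025357; cosh(ωT) = 1.573379, sinh(ωT) = 1.214711
x(T) = p + (x₀−p)·cosh(ωT) + (ẋ₀/ω)·sinh(ωT) ⇒ p·(1 − cosh) = x(T) − x₀·cosh − (ẋ₀/ω)·sinh
numerator   = -1.2659 − (-0.3875)·1.573379 − (-1.2247/3.0336)·1.214711 = -0.165822
denominator = 1 − 1.573379 = -0.573379
p = -0.165822 / -0.573379 = 0.2892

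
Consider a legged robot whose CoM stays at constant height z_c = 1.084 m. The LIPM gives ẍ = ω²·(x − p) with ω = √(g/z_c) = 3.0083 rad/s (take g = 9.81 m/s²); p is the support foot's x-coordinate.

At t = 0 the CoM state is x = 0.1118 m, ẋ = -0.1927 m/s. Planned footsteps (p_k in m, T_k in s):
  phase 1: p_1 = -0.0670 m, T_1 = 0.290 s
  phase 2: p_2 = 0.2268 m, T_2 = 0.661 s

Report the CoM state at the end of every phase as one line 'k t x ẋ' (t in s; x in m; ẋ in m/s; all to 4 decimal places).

1 0.2900 0.1210 0.2603
2 0.9510 0.1433 -0.1720

phase 1: p=-0.0670, T=0.290, ωT=0.872407, cosh=1.405304, sinh=0.987359; start (x,ẋ)=(0.111800, -0.192700) → end (x,ẋ)=(0.121022, 0.260283)
phase 2: p=0.2268, T=0.661, ωT=1.988486, cosh=3.720686, sinh=3.583783; start (x,ẋ)=(0.121022, 0.260283) → end (x,ẋ)=(0.143307, -0.171973)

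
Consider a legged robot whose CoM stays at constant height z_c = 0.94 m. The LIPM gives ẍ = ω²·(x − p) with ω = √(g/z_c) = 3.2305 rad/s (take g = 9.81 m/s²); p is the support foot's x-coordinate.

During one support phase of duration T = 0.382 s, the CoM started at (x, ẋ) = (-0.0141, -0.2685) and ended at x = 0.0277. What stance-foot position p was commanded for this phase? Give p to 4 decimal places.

ωT = 3.2305·0.382 = 1.234051; cosh(ωT) = 1.863114, sinh(ωT) = 1.572003
x(T) = p + (x₀−p)·cosh(ωT) + (ẋ₀/ω)·sinh(ωT) ⇒ p·(1 − cosh) = x(T) − x₀·cosh − (ẋ₀/ω)·sinh
numerator   = 0.0277 − (-0.0141)·1.863114 − (-0.2685/3.2305)·1.572003 = 0.184625
denominator = 1 − 1.863114 = -0.863114
p = 0.184625 / -0.863114 = -0.2139

p = -0.2139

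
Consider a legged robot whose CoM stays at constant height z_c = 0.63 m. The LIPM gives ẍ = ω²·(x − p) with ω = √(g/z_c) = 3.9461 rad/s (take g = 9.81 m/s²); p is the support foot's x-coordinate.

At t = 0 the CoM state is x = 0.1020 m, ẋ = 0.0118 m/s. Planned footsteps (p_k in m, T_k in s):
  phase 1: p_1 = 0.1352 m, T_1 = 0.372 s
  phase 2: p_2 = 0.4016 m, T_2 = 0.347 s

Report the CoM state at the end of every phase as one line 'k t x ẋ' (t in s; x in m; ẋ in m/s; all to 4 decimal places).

phase 1: p=0.1352, T=0.372, ωT=1.467949, cosh=2.285361, sinh=2.054964; start (x,ẋ)=(0.102000, 0.011800) → end (x,ẋ)=(0.065471, -0.242255)
phase 2: p=0.4016, T=0.347, ωT=1.369297, cosh=2.093435, sinh=1.839149; start (x,ẋ)=(0.065471, -0.242255) → end (x,ẋ)=(-0.414971, -2.946589)

1 0.3720 0.0655 -0.2423
2 0.7190 -0.4150 -2.9466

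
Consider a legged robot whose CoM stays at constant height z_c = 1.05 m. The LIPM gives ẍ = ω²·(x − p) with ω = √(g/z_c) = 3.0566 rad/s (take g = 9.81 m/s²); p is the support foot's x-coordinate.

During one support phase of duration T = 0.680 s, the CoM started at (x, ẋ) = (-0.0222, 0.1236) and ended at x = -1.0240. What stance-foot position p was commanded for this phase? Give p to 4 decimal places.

p = 0.3573

ωT = 3.0566·0.680 = 2.078488; cosh(ωT) = 4.058747, sinh(ωT) = 3.933628
x(T) = p + (x₀−p)·cosh(ωT) + (ẋ₀/ω)·sinh(ωT) ⇒ p·(1 − cosh) = x(T) − x₀·cosh − (ẋ₀/ω)·sinh
numerator   = -1.0240 − (-0.0222)·4.058747 − (0.1236/3.0566)·3.933628 = -1.092960
denominator = 1 − 4.058747 = -3.058747
p = -1.092960 / -3.058747 = 0.3573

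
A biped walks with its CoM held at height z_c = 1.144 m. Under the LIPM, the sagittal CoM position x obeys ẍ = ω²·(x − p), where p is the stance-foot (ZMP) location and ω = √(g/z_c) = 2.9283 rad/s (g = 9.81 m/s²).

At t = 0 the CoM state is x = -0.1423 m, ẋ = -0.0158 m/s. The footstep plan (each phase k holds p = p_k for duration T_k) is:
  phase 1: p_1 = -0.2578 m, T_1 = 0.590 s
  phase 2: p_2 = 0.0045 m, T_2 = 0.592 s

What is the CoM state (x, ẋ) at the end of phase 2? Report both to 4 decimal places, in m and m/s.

phase 1: p=-0.2578, T=0.590, ωT=1.727697, cosh=2.902686, sinh=2.724993; start (x,ẋ)=(-0.142300, -0.015800) → end (x,ẋ)=(0.062757, 0.875781)
phase 2: p=0.0045, T=0.592, ωT=1.733554, cosh=2.918695, sinh=2.742039; start (x,ẋ)=(0.062757, 0.875781) → end (x,ẋ)=(0.994610, 3.023914)

x = 0.9946, ẋ = 3.0239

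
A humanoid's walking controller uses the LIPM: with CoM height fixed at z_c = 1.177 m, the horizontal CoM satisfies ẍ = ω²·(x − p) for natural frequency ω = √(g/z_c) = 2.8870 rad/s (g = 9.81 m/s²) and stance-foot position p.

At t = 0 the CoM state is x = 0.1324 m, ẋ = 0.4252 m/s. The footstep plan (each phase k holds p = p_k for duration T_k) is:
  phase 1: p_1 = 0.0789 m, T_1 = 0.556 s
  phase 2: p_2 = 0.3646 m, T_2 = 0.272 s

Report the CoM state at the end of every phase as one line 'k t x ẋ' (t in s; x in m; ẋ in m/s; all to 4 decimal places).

1 0.5560 0.5693 1.4702
2 0.8280 1.0780 2.4605

phase 1: p=0.0789, T=0.556, ωT=1.605172, cosh=2.589785, sinh=2.388930; start (x,ẋ)=(0.132400, 0.425200) → end (x,ẋ)=(0.569297, 1.470158)
phase 2: p=0.3646, T=0.272, ωT=0.785264, cosh=1.324493, sinh=0.868493; start (x,ẋ)=(0.569297, 1.470158) → end (x,ẋ)=(1.077986, 2.460459)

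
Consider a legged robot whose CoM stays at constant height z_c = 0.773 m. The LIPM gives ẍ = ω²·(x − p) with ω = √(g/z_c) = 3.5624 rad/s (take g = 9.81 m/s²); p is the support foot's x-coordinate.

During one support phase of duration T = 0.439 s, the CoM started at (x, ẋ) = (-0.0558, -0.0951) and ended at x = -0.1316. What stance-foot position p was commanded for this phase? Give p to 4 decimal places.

ωT = 3.5624·0.439 = 1.563894; cosh(ωT) = 2.493353, sinh(ωT) = 2.284033
x(T) = p + (x₀−p)·cosh(ωT) + (ẋ₀/ω)·sinh(ωT) ⇒ p·(1 − cosh) = x(T) − x₀·cosh − (ẋ₀/ω)·sinh
numerator   = -0.1316 − (-0.0558)·2.493353 − (-0.0951/3.5624)·2.284033 = 0.068502
denominator = 1 − 2.493353 = -1.493353
p = 0.068502 / -1.493353 = -0.0459

p = -0.0459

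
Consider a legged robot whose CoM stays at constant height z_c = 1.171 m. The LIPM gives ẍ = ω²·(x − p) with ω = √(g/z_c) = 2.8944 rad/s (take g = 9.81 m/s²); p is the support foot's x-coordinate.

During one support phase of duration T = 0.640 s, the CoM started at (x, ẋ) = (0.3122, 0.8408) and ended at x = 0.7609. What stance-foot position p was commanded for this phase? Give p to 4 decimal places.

p = 0.5128

ωT = 2.8944·0.640 = 1.852416; cosh(ωT) = 3.266031, sinh(ωT) = 3.109173
x(T) = p + (x₀−p)·cosh(ωT) + (ẋ₀/ω)·sinh(ωT) ⇒ p·(1 − cosh) = x(T) − x₀·cosh − (ẋ₀/ω)·sinh
numerator   = 0.7609 − (0.3122)·3.266031 − (0.8408/2.8944)·3.109173 = -1.161945
denominator = 1 − 3.266031 = -2.266031
p = -1.161945 / -2.266031 = 0.5128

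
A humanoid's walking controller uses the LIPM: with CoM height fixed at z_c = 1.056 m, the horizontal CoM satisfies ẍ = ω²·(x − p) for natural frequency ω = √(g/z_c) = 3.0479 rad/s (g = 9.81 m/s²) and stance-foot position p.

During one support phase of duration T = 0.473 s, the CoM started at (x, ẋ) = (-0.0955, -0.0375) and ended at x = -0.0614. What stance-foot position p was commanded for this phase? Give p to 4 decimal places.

ωT = 3.0479·0.473 = 1.441657; cosh(ωT) = 2.232115, sinh(ωT) = 1.995579
x(T) = p + (x₀−p)·cosh(ωT) + (ẋ₀/ω)·sinh(ωT) ⇒ p·(1 − cosh) = x(T) − x₀·cosh − (ẋ₀/ω)·sinh
numerator   = -0.0614 − (-0.0955)·2.232115 − (-0.0375/3.0479)·1.995579 = 0.176320
denominator = 1 − 2.232115 = -1.232115
p = 0.176320 / -1.232115 = -0.1431

p = -0.1431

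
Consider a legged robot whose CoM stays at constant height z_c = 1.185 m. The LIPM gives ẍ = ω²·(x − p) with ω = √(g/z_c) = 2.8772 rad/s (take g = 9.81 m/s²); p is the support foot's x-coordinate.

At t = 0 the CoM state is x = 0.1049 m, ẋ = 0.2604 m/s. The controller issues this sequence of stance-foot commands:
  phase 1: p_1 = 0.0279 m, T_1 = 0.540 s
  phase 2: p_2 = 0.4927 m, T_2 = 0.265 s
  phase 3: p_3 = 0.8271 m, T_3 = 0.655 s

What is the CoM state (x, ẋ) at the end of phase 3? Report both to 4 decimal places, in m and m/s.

phase 1: p=0.0279, T=0.540, ωT=1.553688, cosh=2.470172, sinh=2.258706; start (x,ẋ)=(0.104900, 0.260400) → end (x,ẋ)=(0.422527, 1.143637)
phase 2: p=0.4927, T=0.265, ωT=0.762458, cosh=1.305028, sinh=0.838510; start (x,ẋ)=(0.422527, 1.143637) → end (x,ẋ)=(0.734415, 1.323181)
phase 3: p=0.8271, T=0.655, ωT=1.884566, cosh=3.367696, sinh=3.215801; start (x,ẋ)=(0.734415, 1.323181) → end (x,ẋ)=(1.993863, 3.598501)

x = 1.9939, ẋ = 3.5985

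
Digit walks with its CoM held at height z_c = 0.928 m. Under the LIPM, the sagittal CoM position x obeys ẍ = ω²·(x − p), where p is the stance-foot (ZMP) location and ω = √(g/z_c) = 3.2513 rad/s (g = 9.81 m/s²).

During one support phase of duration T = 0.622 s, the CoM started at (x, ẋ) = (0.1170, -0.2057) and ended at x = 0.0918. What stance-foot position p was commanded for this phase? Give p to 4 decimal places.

p = 0.0433

ωT = 3.2513·0.622 = 2.022309; cosh(ωT) = 3.844049, sinh(ωT) = 3.711699
x(T) = p + (x₀−p)·cosh(ωT) + (ẋ₀/ω)·sinh(ωT) ⇒ p·(1 − cosh) = x(T) − x₀·cosh − (ẋ₀/ω)·sinh
numerator   = 0.0918 − (0.1170)·3.844049 − (-0.2057/3.2513)·3.711699 = -0.123126
denominator = 1 − 3.844049 = -2.844049
p = -0.123126 / -2.844049 = 0.0433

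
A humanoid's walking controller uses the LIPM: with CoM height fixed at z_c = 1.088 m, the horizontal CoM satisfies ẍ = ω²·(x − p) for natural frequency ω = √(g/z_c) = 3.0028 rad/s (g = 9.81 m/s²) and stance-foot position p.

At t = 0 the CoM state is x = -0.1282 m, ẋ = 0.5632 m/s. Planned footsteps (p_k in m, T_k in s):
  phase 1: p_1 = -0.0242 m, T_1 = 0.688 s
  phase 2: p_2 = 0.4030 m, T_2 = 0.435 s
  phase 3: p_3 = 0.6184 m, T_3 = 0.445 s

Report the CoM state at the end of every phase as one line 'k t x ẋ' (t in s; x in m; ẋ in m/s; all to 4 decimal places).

phase 1: p=-0.0242, T=0.688, ωT=2.065926, cosh=4.009654, sinh=3.882953; start (x,ẋ)=(-0.128200, 0.563200) → end (x,ẋ)=(0.287076, 1.045625)
phase 2: p=0.4030, T=0.435, ωT=1.306218, cosh=1.981513, sinh=1.710670; start (x,ẋ)=(0.287076, 1.045625) → end (x,ẋ)=(0.768979, 1.476441)
phase 3: p=0.6184, T=0.445, ωT=1.336246, cosh=2.033782, sinh=1.770952; start (x,ẋ)=(0.768979, 1.476441) → end (x,ẋ)=(1.795400, 3.803509)

1 0.6880 0.2871 1.0456
2 1.1230 0.7690 1.4764
3 1.5680 1.7954 3.8035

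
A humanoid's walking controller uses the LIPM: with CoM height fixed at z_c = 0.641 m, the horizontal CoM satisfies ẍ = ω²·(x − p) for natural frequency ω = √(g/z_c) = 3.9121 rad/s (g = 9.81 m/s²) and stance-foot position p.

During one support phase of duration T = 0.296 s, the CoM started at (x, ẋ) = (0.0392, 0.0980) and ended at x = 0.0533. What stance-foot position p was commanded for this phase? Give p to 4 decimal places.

ωT = 3.9121·0.296 = 1.157982; cosh(ωT) = 1.748810, sinh(ωT) = 1.434691
x(T) = p + (x₀−p)·cosh(ωT) + (ẋ₀/ω)·sinh(ωT) ⇒ p·(1 − cosh) = x(T) − x₀·cosh − (ẋ₀/ω)·sinh
numerator   = 0.0533 − (0.0392)·1.748810 − (0.0980/3.9121)·1.434691 = -0.051193
denominator = 1 − 1.748810 = -0.748810
p = -0.051193 / -0.748810 = 0.0684

p = 0.0684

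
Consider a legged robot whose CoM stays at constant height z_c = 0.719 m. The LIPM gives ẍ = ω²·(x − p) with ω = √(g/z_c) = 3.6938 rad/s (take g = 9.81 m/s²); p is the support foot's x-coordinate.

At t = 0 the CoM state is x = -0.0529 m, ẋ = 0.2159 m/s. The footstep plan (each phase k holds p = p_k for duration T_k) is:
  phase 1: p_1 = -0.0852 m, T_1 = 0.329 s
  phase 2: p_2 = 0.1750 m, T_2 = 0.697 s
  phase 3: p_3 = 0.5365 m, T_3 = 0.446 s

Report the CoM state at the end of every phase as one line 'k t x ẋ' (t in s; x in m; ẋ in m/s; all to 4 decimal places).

phase 1: p=-0.0852, T=0.329, ωT=1.215260, cosh=1.833902, sinh=1.537269; start (x,ẋ)=(-0.052900, 0.215900) → end (x,ẋ)=(0.063887, 0.579351)
phase 2: p=0.1750, T=0.697, ωT=2.574579, cosh=6.600985, sinh=6.524799; start (x,ẋ)=(0.063887, 0.579351) → end (x,ẋ)=(0.464923, 1.146325)
phase 3: p=0.5365, T=0.446, ωT=1.647435, cosh=2.693092, sinh=2.500548; start (x,ẋ)=(0.464923, 1.146325) → end (x,ẋ)=(1.119750, 2.426034)

1 0.3290 0.0639 0.5794
2 1.0260 0.4649 1.1463
3 1.4720 1.1198 2.4260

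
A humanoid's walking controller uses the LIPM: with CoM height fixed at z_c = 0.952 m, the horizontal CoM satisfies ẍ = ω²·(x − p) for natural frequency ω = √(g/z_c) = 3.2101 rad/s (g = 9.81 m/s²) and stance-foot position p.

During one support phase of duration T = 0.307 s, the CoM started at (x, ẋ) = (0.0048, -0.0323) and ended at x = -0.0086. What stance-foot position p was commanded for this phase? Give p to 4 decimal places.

ωT = 3.2101·0.307 = 0.985501; cosh(ωT) = 1.526203, sinh(ωT) = 1.152950
x(T) = p + (x₀−p)·cosh(ωT) + (ẋ₀/ω)·sinh(ωT) ⇒ p·(1 − cosh) = x(T) − x₀·cosh − (ẋ₀/ω)·sinh
numerator   = -0.0086 − (0.0048)·1.526203 − (-0.0323/3.2101)·1.152950 = -0.004325
denominator = 1 − 1.526203 = -0.526203
p = -0.004325 / -0.526203 = 0.0082

p = 0.0082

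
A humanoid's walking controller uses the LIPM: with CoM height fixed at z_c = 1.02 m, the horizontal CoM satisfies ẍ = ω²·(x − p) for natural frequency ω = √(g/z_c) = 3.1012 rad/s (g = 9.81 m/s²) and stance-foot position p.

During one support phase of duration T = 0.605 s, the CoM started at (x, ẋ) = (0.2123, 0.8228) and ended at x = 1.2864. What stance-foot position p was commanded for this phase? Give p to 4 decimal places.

ωT = 3.1012·0.605 = 1.876226; cosh(ωT) = 3.340993, sinh(ωT) = 3.187826
x(T) = p + (x₀−p)·cosh(ωT) + (ẋ₀/ω)·sinh(ωT) ⇒ p·(1 − cosh) = x(T) − x₀·cosh − (ẋ₀/ω)·sinh
numerator   = 1.2864 − (0.2123)·3.340993 − (0.8228/3.1012)·3.187826 = -0.268676
denominator = 1 − 3.340993 = -2.340993
p = -0.268676 / -2.340993 = 0.1148

p = 0.1148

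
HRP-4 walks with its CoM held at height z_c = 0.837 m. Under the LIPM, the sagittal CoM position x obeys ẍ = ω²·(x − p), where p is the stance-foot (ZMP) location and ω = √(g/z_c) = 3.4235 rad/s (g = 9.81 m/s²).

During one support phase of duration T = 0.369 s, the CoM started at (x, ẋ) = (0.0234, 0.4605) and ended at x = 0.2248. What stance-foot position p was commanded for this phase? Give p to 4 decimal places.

p = 0.0426

ωT = 3.4235·0.369 = 1.263272; cosh(ωT) = 1.909851, sinh(ωT) = 1.627123
x(T) = p + (x₀−p)·cosh(ωT) + (ẋ₀/ω)·sinh(ωT) ⇒ p·(1 − cosh) = x(T) − x₀·cosh − (ẋ₀/ω)·sinh
numerator   = 0.2248 − (0.0234)·1.909851 − (0.4605/3.4235)·1.627123 = -0.038757
denominator = 1 − 1.909851 = -0.909851
p = -0.038757 / -0.909851 = 0.0426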